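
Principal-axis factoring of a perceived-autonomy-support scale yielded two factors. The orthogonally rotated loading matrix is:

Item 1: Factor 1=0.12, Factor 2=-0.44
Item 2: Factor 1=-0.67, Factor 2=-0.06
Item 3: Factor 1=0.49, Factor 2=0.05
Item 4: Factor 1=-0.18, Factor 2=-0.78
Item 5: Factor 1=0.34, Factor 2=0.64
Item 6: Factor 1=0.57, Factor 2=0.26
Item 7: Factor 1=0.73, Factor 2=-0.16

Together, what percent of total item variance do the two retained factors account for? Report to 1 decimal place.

Communalities: 0.2080, 0.4525, 0.2426, 0.6408, 0.5252, 0.3925, 0.5585; Σh² = 3.0201.
Total variance with 7 standardized items is 7, so the solution explains 3.0201/7 = 0.4314 = 43.14%.

43.1%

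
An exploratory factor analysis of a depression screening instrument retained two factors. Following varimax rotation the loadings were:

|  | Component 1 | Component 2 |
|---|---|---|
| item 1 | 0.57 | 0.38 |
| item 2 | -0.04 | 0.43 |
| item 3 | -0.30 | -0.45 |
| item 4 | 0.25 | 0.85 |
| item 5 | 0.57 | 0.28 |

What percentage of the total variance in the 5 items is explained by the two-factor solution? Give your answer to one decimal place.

42.7%

SS loadings by factor: 0.8039, 1.3327; total = 2.1366.
Total variance with 5 standardized items is 5, so the solution explains 2.1366/5 = 0.4273 = 42.73%.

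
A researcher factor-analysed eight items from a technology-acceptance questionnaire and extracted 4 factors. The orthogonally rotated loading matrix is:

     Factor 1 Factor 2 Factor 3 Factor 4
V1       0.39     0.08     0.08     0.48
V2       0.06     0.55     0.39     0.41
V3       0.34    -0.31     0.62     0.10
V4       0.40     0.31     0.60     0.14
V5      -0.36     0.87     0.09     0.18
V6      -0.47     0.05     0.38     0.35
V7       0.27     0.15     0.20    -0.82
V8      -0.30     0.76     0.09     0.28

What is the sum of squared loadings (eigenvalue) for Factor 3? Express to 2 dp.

SS loadings for Factor 3 = 0.08² + 0.39² + 0.62² + 0.60² + 0.09² + 0.38² + 0.20² + 0.09² = 0.0064 + 0.1521 + 0.3844 + 0.3600 + 0.0081 + 0.1444 + 0.0400 + 0.0081 = 1.1035

1.10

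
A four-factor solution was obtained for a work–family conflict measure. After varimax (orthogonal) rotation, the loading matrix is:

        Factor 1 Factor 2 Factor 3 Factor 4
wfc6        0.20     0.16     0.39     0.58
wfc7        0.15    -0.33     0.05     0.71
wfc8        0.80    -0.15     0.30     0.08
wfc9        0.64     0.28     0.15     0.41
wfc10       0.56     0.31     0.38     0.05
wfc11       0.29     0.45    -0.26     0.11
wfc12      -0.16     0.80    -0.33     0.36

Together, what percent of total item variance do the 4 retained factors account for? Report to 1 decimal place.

63.7%

Communalities: 0.5541, 0.6380, 0.7589, 0.6786, 0.5566, 0.3663, 0.9041; Σh² = 4.4566.
Total variance with 7 standardized items is 7, so the solution explains 4.4566/7 = 0.6367 = 63.67%.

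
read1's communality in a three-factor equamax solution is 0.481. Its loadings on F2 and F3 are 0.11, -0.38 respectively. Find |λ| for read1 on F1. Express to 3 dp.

0.570

Under orthogonal rotation h² = Σλ², so λ_F1² = h² − (0.1565) = 0.481 − 0.1565 = 0.3245.
|λ| = √0.3245 = 0.5696.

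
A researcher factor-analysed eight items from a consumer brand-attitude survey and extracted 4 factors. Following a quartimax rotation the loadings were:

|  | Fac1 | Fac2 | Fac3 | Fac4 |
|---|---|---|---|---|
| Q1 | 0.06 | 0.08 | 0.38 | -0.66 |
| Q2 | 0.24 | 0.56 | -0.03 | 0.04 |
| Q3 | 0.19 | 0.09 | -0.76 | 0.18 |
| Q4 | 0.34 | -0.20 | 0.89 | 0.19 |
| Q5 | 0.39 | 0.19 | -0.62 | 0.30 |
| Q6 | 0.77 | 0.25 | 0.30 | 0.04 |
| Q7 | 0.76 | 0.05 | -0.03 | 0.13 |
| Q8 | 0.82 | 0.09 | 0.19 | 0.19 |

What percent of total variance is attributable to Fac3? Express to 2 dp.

25.33%

SS loadings for Fac3 = 0.38² + (-0.03)² + (-0.76)² + 0.89² + (-0.62)² + 0.30² + (-0.03)² + 0.19² = 2.0264
With 8 standardized items, total variance = 8. Proportion = 2.0264/8 = 0.2533 → 25.33%.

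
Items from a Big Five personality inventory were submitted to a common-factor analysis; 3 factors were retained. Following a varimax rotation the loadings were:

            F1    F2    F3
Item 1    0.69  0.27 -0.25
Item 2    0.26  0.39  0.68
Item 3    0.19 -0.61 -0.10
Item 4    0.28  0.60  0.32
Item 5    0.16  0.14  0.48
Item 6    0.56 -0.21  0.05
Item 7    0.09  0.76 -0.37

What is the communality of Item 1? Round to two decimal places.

0.61

h² = 0.69² + 0.27² + (-0.25)² = 0.4761 + 0.0729 + 0.0625 = 0.6115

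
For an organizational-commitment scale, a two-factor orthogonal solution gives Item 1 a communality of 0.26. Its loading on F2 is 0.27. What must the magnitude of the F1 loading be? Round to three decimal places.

Under orthogonal rotation h² = Σλ², so λ_F1² = h² − (0.0729) = 0.26 − 0.0729 = 0.1871.
|λ| = √0.1871 = 0.4326.

0.433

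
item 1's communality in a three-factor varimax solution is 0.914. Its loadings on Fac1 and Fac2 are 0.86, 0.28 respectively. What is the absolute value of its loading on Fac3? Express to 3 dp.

Under orthogonal rotation h² = Σλ², so λ_Fac3² = h² − (0.8180) = 0.914 − 0.8180 = 0.0960.
|λ| = √0.0960 = 0.3098.

0.310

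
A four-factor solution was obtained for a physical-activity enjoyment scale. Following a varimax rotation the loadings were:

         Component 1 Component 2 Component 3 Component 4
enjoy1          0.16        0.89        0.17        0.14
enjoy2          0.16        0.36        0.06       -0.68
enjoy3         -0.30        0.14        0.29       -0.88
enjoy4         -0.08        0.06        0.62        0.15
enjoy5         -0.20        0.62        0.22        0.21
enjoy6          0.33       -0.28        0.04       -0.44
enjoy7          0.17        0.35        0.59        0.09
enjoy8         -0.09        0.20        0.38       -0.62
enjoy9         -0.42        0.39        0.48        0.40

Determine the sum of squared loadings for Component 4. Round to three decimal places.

2.069

SS loadings for Component 4 = 0.14² + (-0.68)² + (-0.88)² + 0.15² + 0.21² + (-0.44)² + 0.09² + (-0.62)² + 0.40² = 0.0196 + 0.4624 + 0.7744 + 0.0225 + 0.0441 + 0.1936 + 0.0081 + 0.3844 + 0.1600 = 2.0691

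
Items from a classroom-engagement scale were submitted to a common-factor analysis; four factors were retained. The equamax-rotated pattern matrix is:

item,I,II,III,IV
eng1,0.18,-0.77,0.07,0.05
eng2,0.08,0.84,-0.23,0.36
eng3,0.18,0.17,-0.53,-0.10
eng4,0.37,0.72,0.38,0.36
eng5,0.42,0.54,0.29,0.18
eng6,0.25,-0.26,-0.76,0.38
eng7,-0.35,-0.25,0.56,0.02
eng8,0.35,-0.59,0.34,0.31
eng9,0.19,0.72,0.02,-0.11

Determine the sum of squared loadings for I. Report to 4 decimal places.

0.7281

SS loadings for I = 0.18² + 0.08² + 0.18² + 0.37² + 0.42² + 0.25² + (-0.35)² + 0.35² + 0.19² = 0.0324 + 0.0064 + 0.0324 + 0.1369 + 0.1764 + 0.0625 + 0.1225 + 0.1225 + 0.0361 = 0.7281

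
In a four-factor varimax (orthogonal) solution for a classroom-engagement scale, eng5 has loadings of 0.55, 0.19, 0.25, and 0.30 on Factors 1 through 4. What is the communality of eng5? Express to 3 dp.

h² = 0.55² + 0.19² + 0.25² + 0.30² = 0.3025 + 0.0361 + 0.0625 + 0.0900 = 0.4911

0.491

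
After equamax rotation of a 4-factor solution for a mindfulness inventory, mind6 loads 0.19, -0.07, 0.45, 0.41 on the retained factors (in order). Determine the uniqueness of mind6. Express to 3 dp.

h² = 0.19² + (-0.07)² + 0.45² + 0.41² = 0.0361 + 0.0049 + 0.2025 + 0.1681 = 0.4116
Uniqueness u² = 1 − h² = 1 − 0.4116 = 0.5884

0.588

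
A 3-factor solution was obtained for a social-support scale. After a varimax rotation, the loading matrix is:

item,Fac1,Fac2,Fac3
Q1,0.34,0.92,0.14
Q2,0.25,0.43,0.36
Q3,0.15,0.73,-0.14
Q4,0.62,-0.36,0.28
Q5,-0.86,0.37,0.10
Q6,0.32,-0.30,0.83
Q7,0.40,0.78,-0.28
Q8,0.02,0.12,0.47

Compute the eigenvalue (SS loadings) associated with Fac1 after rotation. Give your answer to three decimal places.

SS loadings for Fac1 = 0.34² + 0.25² + 0.15² + 0.62² + (-0.86)² + 0.32² + 0.40² + 0.02² = 0.1156 + 0.0625 + 0.0225 + 0.3844 + 0.7396 + 0.1024 + 0.1600 + 0.0004 = 1.5874

1.587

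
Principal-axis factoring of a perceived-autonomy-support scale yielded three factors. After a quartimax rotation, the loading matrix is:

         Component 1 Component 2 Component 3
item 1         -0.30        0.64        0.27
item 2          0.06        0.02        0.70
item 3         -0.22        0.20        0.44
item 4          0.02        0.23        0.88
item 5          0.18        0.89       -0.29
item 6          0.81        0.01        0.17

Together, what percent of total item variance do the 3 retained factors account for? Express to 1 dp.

62.8%

SS loadings by factor: 0.8309, 1.2951, 1.6439; total = 3.7699.
Total variance with 6 standardized items is 6, so the solution explains 3.7699/6 = 0.6283 = 62.83%.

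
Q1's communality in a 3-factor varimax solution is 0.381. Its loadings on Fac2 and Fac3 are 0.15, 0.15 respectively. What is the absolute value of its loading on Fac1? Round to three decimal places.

0.580

Under orthogonal rotation h² = Σλ², so λ_Fac1² = h² − (0.0450) = 0.381 − 0.0450 = 0.3360.
|λ| = √0.3360 = 0.5797.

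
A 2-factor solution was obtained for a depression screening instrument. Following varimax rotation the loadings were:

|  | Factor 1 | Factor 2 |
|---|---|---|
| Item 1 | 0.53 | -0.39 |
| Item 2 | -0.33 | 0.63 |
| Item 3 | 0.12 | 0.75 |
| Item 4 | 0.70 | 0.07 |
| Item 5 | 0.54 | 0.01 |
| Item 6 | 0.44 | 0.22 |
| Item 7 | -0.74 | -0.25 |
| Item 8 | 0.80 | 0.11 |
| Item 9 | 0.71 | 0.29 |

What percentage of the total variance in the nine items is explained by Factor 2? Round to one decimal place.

SS loadings for Factor 2 = (-0.39)² + 0.63² + 0.75² + 0.07² + 0.01² + 0.22² + (-0.25)² + 0.11² + 0.29² = 1.3236
With 9 standardized items, total variance = 9. Proportion = 1.3236/9 = 0.1471 → 14.71%.

14.7%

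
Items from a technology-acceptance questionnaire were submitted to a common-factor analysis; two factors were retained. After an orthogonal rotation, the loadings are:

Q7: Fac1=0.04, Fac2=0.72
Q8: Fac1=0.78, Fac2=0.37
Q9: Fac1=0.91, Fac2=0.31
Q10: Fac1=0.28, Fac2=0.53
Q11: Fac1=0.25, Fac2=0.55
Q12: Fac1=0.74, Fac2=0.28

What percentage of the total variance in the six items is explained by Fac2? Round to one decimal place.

23.6%

SS loadings for Fac2 = 0.72² + 0.37² + 0.31² + 0.53² + 0.55² + 0.28² = 1.4132
With 6 standardized items, total variance = 6. Proportion = 1.4132/6 = 0.2355 → 23.55%.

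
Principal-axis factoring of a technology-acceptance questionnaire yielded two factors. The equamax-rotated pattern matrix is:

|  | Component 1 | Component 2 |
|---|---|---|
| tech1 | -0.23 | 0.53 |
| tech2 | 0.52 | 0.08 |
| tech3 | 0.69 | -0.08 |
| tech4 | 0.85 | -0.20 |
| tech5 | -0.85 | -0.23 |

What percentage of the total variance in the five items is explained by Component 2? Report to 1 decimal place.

SS loadings for Component 2 = 0.53² + 0.08² + (-0.08)² + (-0.20)² + (-0.23)² = 0.3866
With 5 standardized items, total variance = 5. Proportion = 0.3866/5 = 0.0773 → 7.73%.

7.7%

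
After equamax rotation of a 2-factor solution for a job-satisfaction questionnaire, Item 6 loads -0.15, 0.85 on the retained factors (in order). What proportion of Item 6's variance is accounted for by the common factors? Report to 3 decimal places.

0.745

h² = (-0.15)² + 0.85² = 0.0225 + 0.7225 = 0.7450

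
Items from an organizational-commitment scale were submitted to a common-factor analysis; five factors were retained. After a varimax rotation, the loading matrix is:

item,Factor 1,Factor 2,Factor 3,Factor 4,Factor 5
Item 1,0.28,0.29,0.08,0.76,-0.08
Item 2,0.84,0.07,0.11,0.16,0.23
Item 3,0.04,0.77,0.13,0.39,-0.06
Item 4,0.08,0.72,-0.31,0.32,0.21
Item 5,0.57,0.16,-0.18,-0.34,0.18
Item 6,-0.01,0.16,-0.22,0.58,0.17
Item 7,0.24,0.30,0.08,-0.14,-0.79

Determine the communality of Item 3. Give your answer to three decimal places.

0.767

h² = 0.04² + 0.77² + 0.13² + 0.39² + (-0.06)² = 0.0016 + 0.5929 + 0.0169 + 0.1521 + 0.0036 = 0.7671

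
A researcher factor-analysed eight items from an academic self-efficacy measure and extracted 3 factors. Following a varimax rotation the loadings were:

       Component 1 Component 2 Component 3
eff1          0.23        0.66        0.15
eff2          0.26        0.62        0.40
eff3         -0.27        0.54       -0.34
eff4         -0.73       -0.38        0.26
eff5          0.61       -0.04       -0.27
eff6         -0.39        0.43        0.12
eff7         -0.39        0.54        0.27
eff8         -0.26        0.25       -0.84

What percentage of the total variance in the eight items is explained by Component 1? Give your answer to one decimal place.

SS loadings for Component 1 = 0.23² + 0.26² + (-0.27)² + (-0.73)² + 0.61² + (-0.39)² + (-0.39)² + (-0.26)² = 1.4702
With 8 standardized items, total variance = 8. Proportion = 1.4702/8 = 0.1838 → 18.38%.

18.4%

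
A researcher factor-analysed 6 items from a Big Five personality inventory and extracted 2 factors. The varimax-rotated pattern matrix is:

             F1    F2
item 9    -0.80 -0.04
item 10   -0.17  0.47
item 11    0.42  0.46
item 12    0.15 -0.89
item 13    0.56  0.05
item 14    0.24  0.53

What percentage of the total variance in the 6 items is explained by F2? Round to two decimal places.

SS loadings for F2 = (-0.04)² + 0.47² + 0.46² + (-0.89)² + 0.05² + 0.53² = 1.5096
With 6 standardized items, total variance = 6. Proportion = 1.5096/6 = 0.2516 → 25.16%.

25.16%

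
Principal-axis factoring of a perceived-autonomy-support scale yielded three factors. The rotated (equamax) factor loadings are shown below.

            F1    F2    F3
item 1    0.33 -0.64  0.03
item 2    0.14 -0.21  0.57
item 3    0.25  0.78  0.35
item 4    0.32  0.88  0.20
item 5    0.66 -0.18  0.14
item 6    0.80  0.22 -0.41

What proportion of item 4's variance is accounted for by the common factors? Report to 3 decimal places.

0.917

h² = 0.32² + 0.88² + 0.20² = 0.1024 + 0.7744 + 0.0400 = 0.9168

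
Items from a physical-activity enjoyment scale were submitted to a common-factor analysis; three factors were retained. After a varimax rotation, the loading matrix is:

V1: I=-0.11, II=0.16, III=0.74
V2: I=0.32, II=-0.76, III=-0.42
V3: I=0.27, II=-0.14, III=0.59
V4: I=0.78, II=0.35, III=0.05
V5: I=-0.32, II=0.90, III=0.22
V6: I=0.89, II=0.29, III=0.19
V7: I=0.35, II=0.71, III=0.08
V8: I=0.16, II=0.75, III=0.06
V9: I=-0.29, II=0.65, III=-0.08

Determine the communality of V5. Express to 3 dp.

0.961

h² = (-0.32)² + 0.90² + 0.22² = 0.1024 + 0.8100 + 0.0484 = 0.9608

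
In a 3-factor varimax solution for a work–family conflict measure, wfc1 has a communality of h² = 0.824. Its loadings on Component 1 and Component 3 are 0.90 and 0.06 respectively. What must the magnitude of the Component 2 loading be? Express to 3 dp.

0.102

Under orthogonal rotation h² = Σλ², so λ_Component 2² = h² − (0.8136) = 0.824 − 0.8136 = 0.0104.
|λ| = √0.0104 = 0.1020.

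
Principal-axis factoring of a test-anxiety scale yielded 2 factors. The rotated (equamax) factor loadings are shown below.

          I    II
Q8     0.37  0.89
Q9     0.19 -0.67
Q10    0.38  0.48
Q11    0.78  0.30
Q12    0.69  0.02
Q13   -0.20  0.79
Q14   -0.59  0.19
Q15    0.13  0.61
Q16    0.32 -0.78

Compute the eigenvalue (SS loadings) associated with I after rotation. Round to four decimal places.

1.9093

SS loadings for I = 0.37² + 0.19² + 0.38² + 0.78² + 0.69² + (-0.20)² + (-0.59)² + 0.13² + 0.32² = 0.1369 + 0.0361 + 0.1444 + 0.6084 + 0.4761 + 0.0400 + 0.3481 + 0.0169 + 0.1024 = 1.9093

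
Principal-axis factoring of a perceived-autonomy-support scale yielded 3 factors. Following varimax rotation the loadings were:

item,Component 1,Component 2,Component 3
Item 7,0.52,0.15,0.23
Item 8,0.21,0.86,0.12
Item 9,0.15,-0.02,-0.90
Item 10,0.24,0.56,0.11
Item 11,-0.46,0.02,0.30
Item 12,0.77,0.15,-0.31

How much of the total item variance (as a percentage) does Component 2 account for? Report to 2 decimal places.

18.32%

SS loadings for Component 2 = 0.15² + 0.86² + (-0.02)² + 0.56² + 0.02² + 0.15² = 1.0990
With 6 standardized items, total variance = 6. Proportion = 1.0990/6 = 0.1832 → 18.32%.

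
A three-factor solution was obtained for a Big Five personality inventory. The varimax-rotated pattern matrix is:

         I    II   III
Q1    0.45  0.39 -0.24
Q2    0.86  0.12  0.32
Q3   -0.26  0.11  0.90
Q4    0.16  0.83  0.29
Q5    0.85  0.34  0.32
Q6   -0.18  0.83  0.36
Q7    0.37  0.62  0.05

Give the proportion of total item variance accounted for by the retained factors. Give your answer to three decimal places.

0.753

Communalities: 0.4122, 0.8564, 0.8897, 0.7986, 0.9405, 0.8509, 0.5238; Σh² = 5.2721.
Total variance with 7 standardized items is 7, so the solution explains 5.2721/7 = 0.7532.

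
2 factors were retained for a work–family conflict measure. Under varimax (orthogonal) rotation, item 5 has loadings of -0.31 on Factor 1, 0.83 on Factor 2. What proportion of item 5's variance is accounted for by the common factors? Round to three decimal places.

h² = (-0.31)² + 0.83² = 0.0961 + 0.6889 = 0.7850

0.785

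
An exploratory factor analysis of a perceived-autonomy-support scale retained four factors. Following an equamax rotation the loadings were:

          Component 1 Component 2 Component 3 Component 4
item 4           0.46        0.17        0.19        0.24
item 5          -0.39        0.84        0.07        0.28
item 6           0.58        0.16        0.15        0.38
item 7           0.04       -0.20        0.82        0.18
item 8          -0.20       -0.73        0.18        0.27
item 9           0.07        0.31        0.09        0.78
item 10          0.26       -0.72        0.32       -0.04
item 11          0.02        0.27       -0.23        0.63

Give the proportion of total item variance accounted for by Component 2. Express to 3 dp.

SS loadings for Component 2 = 0.17² + 0.84² + 0.16² + (-0.20)² + (-0.73)² + 0.31² + (-0.72)² + 0.27² = 2.0204
Proportion of variance = 2.0204 / 8 = 0.2525.

0.253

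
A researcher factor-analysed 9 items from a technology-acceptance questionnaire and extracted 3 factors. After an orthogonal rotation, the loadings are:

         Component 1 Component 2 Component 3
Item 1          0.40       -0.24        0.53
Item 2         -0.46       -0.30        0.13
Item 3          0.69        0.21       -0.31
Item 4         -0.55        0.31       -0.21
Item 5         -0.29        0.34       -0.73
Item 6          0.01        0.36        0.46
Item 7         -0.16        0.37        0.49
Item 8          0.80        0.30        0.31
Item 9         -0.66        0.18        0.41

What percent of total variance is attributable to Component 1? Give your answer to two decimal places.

SS loadings for Component 1 = 0.40² + (-0.46)² + 0.69² + (-0.55)² + (-0.29)² + 0.01² + (-0.16)² + 0.80² + (-0.66)² = 2.3356
With 9 standardized items, total variance = 9. Proportion = 2.3356/9 = 0.2595 → 25.95%.

25.95%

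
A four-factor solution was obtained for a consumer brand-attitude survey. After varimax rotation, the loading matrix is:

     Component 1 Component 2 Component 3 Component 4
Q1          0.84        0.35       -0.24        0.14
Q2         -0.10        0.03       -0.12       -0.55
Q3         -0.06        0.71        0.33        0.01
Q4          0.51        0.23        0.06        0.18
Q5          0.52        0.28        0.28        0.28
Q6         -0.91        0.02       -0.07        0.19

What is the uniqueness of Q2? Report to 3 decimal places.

h² = (-0.10)² + 0.03² + (-0.12)² + (-0.55)² = 0.0100 + 0.0009 + 0.0144 + 0.3025 = 0.3278
Uniqueness u² = 1 − h² = 1 − 0.3278 = 0.6722

0.672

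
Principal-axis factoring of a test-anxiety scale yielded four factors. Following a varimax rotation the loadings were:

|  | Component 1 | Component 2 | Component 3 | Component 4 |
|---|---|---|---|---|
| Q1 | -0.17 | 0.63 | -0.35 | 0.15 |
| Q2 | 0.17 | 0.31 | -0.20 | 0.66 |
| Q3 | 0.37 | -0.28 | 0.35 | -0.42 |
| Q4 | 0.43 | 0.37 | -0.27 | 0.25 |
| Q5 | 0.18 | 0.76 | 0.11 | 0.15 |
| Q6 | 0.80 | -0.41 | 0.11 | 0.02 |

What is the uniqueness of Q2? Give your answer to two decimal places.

h² = 0.17² + 0.31² + (-0.20)² + 0.66² = 0.0289 + 0.0961 + 0.0400 + 0.4356 = 0.6006
Uniqueness u² = 1 − h² = 1 − 0.6006 = 0.3994

0.40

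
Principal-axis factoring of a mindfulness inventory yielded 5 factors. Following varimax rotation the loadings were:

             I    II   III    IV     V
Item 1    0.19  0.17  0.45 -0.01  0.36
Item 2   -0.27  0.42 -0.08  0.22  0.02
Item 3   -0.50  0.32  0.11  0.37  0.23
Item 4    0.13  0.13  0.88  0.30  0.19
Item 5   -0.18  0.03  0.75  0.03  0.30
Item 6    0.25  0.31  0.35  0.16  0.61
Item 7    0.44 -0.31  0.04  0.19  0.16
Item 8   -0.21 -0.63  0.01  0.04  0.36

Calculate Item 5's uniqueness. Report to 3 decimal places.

0.313

h² = (-0.18)² + 0.03² + 0.75² + 0.03² + 0.30² = 0.0324 + 0.0009 + 0.5625 + 0.0009 + 0.0900 = 0.6867
Uniqueness u² = 1 − h² = 1 − 0.6867 = 0.3133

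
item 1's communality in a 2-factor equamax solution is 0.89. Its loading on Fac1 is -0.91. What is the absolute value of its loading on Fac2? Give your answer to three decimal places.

0.249

Under orthogonal rotation h² = Σλ², so λ_Fac2² = h² − (0.8281) = 0.89 − 0.8281 = 0.0619.
|λ| = √0.0619 = 0.2488.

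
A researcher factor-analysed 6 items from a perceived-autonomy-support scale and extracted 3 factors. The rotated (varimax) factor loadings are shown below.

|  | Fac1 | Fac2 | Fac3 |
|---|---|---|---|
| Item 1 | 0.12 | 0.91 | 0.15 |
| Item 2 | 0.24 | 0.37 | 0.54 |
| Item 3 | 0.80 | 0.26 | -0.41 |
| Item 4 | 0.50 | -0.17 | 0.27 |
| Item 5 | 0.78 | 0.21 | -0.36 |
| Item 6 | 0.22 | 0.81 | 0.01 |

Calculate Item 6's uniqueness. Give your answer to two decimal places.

0.30

h² = 0.22² + 0.81² + 0.01² = 0.0484 + 0.6561 + 0.0001 = 0.7046
Uniqueness u² = 1 − h² = 1 − 0.7046 = 0.2954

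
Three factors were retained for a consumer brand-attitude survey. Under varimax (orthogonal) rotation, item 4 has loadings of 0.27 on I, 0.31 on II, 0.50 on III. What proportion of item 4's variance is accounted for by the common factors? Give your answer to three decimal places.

h² = 0.27² + 0.31² + 0.50² = 0.0729 + 0.0961 + 0.2500 = 0.4190

0.419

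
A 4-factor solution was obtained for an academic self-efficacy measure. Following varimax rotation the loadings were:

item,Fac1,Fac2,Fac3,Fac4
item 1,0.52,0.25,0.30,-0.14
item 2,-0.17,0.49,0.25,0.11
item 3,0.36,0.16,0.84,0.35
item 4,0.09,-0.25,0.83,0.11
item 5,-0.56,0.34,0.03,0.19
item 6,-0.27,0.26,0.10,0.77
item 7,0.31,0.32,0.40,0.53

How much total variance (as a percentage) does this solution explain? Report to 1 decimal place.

62.7%

SS loadings by factor: 0.9196, 0.6763, 1.7179, 1.0762; total = 4.3900.
Total variance with 7 standardized items is 7, so the solution explains 4.3900/7 = 0.6271 = 62.71%.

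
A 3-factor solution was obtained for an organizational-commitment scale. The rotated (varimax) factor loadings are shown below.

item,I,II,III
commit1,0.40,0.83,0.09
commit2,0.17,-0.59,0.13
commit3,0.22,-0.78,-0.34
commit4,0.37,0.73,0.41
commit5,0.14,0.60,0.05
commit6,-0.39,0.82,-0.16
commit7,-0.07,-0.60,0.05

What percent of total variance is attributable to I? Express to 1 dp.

7.9%

SS loadings for I = 0.40² + 0.17² + 0.22² + 0.37² + 0.14² + (-0.39)² + (-0.07)² = 0.5508
With 7 standardized items, total variance = 7. Proportion = 0.5508/7 = 0.0787 → 7.87%.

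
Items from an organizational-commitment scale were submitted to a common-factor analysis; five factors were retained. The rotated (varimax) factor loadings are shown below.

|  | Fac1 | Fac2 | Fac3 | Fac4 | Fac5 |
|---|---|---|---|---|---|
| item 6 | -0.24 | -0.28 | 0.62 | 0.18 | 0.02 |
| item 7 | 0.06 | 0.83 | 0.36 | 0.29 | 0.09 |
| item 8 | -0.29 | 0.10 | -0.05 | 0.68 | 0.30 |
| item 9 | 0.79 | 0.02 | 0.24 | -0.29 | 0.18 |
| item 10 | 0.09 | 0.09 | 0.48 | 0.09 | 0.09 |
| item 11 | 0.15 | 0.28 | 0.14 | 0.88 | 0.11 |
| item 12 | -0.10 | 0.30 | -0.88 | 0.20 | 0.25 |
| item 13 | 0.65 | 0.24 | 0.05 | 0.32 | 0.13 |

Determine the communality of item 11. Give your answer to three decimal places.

h² = 0.15² + 0.28² + 0.14² + 0.88² + 0.11² = 0.0225 + 0.0784 + 0.0196 + 0.7744 + 0.0121 = 0.9070

0.907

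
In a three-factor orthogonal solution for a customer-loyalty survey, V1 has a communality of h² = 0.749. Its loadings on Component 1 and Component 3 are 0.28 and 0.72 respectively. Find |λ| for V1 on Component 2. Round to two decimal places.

0.39

Under orthogonal rotation h² = Σλ², so λ_Component 2² = h² − (0.5968) = 0.749 − 0.5968 = 0.1522.
|λ| = √0.1522 = 0.3901.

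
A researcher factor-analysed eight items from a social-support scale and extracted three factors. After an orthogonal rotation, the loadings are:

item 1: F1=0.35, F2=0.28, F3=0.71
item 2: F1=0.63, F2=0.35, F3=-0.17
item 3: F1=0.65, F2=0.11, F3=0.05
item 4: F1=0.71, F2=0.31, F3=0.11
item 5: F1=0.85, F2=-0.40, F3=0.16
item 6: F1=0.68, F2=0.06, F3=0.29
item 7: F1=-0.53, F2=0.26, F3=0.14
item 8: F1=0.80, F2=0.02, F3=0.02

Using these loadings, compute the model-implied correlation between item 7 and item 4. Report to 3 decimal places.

r̂ = Σ λ_i·λ_j across factors = (-0.53)(0.71) + (0.26)(0.31) + (0.14)(0.11)
  = -0.3763 +0.0806 +0.0154 = -0.2803

-0.280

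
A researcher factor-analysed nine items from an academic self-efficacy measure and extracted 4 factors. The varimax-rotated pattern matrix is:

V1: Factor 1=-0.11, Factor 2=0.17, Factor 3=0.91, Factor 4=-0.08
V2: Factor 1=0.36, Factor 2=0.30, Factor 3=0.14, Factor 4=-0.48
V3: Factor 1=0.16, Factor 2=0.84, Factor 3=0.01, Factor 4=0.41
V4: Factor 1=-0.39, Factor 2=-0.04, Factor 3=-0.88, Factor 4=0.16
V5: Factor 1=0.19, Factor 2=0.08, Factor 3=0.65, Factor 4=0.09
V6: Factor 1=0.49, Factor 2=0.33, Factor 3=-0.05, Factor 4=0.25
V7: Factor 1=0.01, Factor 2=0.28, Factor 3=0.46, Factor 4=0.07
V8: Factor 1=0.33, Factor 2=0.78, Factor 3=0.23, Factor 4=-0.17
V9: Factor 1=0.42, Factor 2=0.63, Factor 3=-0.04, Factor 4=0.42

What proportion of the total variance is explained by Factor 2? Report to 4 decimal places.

0.2250

SS loadings for Factor 2 = 0.17² + 0.30² + 0.84² + (-0.04)² + 0.08² + 0.33² + 0.28² + 0.78² + 0.63² = 2.0251
Proportion of variance = 2.0251 / 9 = 0.2250.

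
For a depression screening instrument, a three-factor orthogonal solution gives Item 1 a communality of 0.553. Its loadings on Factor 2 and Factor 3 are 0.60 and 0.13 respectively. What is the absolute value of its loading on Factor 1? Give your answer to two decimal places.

Under orthogonal rotation h² = Σλ², so λ_Factor 1² = h² − (0.3769) = 0.553 − 0.3769 = 0.1761.
|λ| = √0.1761 = 0.4196.

0.42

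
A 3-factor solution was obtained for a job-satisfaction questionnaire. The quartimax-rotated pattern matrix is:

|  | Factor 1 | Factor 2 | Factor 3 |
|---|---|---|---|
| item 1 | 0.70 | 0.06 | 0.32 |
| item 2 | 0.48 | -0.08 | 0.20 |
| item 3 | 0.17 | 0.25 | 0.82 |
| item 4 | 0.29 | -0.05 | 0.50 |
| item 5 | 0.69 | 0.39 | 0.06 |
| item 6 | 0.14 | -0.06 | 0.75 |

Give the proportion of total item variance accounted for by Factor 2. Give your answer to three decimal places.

0.038

SS loadings for Factor 2 = 0.06² + (-0.08)² + 0.25² + (-0.05)² + 0.39² + (-0.06)² = 0.2307
Proportion of variance = 0.2307 / 6 = 0.0385.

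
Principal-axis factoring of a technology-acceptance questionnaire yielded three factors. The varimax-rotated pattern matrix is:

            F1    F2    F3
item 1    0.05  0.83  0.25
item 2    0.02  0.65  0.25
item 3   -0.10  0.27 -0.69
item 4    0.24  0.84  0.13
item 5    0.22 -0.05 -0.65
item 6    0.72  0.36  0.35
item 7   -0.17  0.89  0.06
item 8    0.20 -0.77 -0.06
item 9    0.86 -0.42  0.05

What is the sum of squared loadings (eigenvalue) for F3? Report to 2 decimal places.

1.17

SS loadings for F3 = 0.25² + 0.25² + (-0.69)² + 0.13² + (-0.65)² + 0.35² + 0.06² + (-0.06)² + 0.05² = 0.0625 + 0.0625 + 0.4761 + 0.0169 + 0.4225 + 0.1225 + 0.0036 + 0.0036 + 0.0025 = 1.1727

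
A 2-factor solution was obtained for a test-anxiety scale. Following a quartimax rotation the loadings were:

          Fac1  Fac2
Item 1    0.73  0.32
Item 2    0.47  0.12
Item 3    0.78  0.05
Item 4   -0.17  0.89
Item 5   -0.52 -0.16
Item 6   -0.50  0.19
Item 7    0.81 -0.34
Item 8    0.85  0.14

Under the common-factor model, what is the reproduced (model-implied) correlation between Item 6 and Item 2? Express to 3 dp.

-0.212

r̂ = Σ λ_i·λ_j across factors = (-0.50)(0.47) + (0.19)(0.12)
  = -0.2350 +0.0228 = -0.2122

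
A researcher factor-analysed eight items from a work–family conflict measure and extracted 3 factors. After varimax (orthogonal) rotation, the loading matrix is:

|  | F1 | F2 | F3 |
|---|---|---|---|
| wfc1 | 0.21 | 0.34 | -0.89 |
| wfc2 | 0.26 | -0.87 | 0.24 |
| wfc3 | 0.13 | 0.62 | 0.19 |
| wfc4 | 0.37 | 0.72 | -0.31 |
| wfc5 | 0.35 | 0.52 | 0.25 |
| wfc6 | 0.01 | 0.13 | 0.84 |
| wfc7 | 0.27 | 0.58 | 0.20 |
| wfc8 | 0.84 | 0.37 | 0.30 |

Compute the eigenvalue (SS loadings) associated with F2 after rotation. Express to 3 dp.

2.536

SS loadings for F2 = 0.34² + (-0.87)² + 0.62² + 0.72² + 0.52² + 0.13² + 0.58² + 0.37² = 0.1156 + 0.7569 + 0.3844 + 0.5184 + 0.2704 + 0.0169 + 0.3364 + 0.1369 = 2.5359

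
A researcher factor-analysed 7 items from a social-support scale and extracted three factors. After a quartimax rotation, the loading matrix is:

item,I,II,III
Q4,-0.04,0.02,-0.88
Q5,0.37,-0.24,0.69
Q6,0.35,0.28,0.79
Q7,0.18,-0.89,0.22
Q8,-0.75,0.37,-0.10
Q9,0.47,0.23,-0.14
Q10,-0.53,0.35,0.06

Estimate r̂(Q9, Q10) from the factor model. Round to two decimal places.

-0.18

r̂ = Σ λ_i·λ_j across factors = (0.47)(-0.53) + (0.23)(0.35) + (-0.14)(0.06)
  = -0.2491 +0.0805 -0.0084 = -0.1770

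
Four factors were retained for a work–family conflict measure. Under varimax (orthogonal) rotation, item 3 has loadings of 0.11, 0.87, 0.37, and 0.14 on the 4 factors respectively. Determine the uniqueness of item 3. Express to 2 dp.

0.07

h² = 0.11² + 0.87² + 0.37² + 0.14² = 0.0121 + 0.7569 + 0.1369 + 0.0196 = 0.9255
Uniqueness u² = 1 − h² = 1 − 0.9255 = 0.0745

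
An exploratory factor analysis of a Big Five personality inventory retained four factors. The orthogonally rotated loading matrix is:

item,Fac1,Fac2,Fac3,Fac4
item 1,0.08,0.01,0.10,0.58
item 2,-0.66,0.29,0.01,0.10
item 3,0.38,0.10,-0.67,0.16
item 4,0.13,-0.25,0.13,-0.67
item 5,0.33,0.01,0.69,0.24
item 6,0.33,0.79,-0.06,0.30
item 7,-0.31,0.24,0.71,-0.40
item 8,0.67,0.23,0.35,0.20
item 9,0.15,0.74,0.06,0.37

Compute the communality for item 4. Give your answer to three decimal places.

h² = 0.13² + (-0.25)² + 0.13² + (-0.67)² = 0.0169 + 0.0625 + 0.0169 + 0.4489 = 0.5452

0.545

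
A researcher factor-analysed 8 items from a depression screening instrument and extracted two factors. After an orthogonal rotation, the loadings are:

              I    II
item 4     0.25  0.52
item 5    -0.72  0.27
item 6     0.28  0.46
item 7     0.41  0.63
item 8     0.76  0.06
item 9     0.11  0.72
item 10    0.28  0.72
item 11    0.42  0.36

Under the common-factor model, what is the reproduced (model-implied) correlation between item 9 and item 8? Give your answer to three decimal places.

0.127

r̂ = Σ λ_i·λ_j across factors = (0.11)(0.76) + (0.72)(0.06)
  = +0.0836 +0.0432 = 0.1268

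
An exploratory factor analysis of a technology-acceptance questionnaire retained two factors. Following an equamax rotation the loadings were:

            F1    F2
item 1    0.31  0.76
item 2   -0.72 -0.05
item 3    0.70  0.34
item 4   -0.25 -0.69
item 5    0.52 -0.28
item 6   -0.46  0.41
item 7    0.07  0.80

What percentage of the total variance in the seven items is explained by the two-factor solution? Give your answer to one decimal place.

53.0%

Communalities: 0.6737, 0.5209, 0.6056, 0.5386, 0.3488, 0.3797, 0.6449; Σh² = 3.7122.
Total variance with 7 standardized items is 7, so the solution explains 3.7122/7 = 0.5303 = 53.03%.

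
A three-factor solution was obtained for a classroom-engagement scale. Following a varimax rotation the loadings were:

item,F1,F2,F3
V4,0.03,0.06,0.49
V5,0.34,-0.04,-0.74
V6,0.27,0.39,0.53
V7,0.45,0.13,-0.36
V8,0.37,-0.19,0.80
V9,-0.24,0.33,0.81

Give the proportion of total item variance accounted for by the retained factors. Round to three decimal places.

0.567

SS loadings by factor: 0.5864, 0.3192, 2.4943; total = 3.3999.
Total variance with 6 standardized items is 6, so the solution explains 3.3999/6 = 0.5666.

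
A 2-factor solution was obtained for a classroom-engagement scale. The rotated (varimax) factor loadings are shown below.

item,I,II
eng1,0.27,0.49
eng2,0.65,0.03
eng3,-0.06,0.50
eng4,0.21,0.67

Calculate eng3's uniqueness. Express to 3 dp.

0.746

h² = (-0.06)² + 0.50² = 0.0036 + 0.2500 = 0.2536
Uniqueness u² = 1 − h² = 1 − 0.2536 = 0.7464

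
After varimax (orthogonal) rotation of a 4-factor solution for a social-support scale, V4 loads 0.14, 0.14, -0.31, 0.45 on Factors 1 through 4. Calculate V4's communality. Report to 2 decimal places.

0.34

h² = 0.14² + 0.14² + (-0.31)² + 0.45² = 0.0196 + 0.0196 + 0.0961 + 0.2025 = 0.3378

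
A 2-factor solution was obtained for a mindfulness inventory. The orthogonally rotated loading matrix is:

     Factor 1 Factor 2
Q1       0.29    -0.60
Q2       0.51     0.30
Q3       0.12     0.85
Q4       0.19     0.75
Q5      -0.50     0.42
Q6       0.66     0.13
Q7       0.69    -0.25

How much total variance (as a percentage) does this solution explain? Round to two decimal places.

Communalities: 0.4441, 0.3501, 0.7369, 0.5986, 0.4264, 0.4525, 0.5386; Σh² = 3.5472.
Total variance with 7 standardized items is 7, so the solution explains 3.5472/7 = 0.5067 = 50.67%.

50.67%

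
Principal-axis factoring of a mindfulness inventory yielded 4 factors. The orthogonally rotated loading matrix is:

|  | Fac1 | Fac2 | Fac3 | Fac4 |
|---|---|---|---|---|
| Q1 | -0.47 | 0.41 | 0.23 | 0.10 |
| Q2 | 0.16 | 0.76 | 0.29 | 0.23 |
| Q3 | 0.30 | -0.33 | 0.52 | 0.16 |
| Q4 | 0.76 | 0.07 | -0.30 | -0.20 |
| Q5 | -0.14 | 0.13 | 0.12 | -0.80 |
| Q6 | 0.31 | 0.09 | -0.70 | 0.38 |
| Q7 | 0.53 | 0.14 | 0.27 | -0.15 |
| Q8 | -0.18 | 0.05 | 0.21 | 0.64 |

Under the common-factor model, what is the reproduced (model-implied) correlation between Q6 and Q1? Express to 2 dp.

r̂ = Σ λ_i·λ_j across factors = (0.31)(-0.47) + (0.09)(0.41) + (-0.70)(0.23) + (0.38)(0.10)
  = -0.1457 +0.0369 -0.1610 +0.0380 = -0.2318

-0.23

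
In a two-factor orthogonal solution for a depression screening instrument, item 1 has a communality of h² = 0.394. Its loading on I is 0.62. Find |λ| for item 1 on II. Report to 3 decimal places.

Under orthogonal rotation h² = Σλ², so λ_II² = h² − (0.3844) = 0.394 − 0.3844 = 0.0096.
|λ| = √0.0096 = 0.0980.

0.098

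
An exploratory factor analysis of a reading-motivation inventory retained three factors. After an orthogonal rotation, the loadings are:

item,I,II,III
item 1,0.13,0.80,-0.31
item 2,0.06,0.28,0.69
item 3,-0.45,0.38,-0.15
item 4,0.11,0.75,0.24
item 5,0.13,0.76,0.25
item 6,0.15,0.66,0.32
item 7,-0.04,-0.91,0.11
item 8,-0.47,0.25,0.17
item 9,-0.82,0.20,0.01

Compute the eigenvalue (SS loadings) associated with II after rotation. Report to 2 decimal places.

3.37

SS loadings for II = 0.80² + 0.28² + 0.38² + 0.75² + 0.76² + 0.66² + (-0.91)² + 0.25² + 0.20² = 0.6400 + 0.0784 + 0.1444 + 0.5625 + 0.5776 + 0.4356 + 0.8281 + 0.0625 + 0.0400 = 3.3691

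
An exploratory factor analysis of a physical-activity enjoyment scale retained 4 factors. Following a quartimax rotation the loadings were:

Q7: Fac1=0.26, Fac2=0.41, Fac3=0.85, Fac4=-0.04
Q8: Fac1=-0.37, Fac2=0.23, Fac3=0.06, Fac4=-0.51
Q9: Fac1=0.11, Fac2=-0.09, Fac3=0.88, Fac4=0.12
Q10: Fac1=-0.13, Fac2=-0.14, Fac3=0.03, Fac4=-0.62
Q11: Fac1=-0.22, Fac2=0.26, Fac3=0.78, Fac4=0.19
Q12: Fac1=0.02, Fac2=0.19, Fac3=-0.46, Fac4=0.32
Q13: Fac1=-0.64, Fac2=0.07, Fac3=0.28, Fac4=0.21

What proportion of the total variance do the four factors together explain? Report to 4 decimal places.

0.6132

Communalities: 0.9598, 0.4535, 0.8090, 0.4218, 0.7605, 0.3505, 0.5370; Σh² = 4.2921.
Total variance with 7 standardized items is 7, so the solution explains 4.2921/7 = 0.6132.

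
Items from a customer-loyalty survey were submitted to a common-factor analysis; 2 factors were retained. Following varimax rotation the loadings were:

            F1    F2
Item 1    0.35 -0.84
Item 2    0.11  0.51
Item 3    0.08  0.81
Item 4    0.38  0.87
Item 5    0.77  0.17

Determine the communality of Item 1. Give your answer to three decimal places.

0.828

h² = 0.35² + (-0.84)² = 0.1225 + 0.7056 = 0.8281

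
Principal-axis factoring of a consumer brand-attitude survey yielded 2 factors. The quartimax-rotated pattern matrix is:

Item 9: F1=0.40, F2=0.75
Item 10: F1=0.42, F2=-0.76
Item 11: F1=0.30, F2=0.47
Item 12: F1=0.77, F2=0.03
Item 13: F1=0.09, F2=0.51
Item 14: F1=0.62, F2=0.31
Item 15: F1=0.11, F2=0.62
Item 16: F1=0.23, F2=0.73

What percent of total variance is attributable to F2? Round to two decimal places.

32.94%

SS loadings for F2 = 0.75² + (-0.76)² + 0.47² + 0.03² + 0.51² + 0.31² + 0.62² + 0.73² = 2.6354
With 8 standardized items, total variance = 8. Proportion = 2.6354/8 = 0.3294 → 32.94%.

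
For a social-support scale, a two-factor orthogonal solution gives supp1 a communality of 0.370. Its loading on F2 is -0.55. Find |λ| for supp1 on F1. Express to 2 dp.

0.26

Under orthogonal rotation h² = Σλ², so λ_F1² = h² − (0.3025) = 0.370 − 0.3025 = 0.0675.
|λ| = √0.0675 = 0.2598.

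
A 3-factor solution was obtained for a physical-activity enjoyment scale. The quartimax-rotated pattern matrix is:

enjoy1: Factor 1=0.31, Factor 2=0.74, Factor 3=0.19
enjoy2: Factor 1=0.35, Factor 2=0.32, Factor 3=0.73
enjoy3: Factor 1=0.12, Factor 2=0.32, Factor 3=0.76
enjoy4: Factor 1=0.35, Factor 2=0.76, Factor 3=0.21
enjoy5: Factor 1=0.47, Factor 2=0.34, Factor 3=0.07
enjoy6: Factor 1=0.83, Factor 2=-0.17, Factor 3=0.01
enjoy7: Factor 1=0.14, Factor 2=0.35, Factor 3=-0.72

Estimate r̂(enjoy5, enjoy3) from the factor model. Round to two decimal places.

r̂ = Σ λ_i·λ_j across factors = (0.47)(0.12) + (0.34)(0.32) + (0.07)(0.76)
  = +0.0564 +0.1088 +0.0532 = 0.2184

0.22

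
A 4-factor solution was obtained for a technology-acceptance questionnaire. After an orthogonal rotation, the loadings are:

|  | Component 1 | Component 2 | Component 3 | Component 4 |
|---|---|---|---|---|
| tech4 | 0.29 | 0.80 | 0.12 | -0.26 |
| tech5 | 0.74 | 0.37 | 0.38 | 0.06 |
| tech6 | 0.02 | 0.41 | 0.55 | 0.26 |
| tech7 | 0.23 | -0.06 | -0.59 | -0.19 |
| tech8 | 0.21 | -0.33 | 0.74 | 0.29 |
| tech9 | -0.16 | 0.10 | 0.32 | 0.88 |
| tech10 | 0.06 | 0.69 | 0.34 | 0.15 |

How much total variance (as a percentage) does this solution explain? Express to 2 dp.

SS loadings by factor: 0.7583, 1.5436, 1.5750, 1.0559; total = 4.9328.
Total variance with 7 standardized items is 7, so the solution explains 4.9328/7 = 0.7047 = 70.47%.

70.47%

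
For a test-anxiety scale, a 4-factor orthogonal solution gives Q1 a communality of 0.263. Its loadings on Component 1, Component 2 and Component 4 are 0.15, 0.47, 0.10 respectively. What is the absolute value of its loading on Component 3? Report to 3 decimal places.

0.098

Under orthogonal rotation h² = Σλ², so λ_Component 3² = h² − (0.2534) = 0.263 − 0.2534 = 0.0096.
|λ| = √0.0096 = 0.0980.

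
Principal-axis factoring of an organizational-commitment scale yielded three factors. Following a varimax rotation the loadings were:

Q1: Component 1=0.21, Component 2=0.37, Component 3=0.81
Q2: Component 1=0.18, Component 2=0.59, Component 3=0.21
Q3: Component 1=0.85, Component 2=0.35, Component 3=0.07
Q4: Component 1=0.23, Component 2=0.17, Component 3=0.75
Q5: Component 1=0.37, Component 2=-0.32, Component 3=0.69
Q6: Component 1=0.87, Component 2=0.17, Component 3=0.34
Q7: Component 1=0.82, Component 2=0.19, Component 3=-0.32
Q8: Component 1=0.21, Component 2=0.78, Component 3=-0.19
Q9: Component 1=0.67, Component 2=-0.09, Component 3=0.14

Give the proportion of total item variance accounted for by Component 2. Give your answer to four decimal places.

0.1578

SS loadings for Component 2 = 0.37² + 0.59² + 0.35² + 0.17² + (-0.32)² + 0.17² + 0.19² + 0.78² + (-0.09)² = 1.4203
Proportion of variance = 1.4203 / 9 = 0.1578.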